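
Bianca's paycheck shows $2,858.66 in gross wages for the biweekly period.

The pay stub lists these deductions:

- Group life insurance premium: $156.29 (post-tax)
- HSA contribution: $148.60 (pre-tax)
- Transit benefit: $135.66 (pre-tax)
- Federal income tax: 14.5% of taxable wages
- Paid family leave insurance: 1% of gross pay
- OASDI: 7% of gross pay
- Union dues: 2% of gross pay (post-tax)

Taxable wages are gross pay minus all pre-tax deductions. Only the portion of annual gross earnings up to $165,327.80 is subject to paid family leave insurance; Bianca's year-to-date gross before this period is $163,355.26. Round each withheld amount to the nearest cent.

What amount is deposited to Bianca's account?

$1,767.81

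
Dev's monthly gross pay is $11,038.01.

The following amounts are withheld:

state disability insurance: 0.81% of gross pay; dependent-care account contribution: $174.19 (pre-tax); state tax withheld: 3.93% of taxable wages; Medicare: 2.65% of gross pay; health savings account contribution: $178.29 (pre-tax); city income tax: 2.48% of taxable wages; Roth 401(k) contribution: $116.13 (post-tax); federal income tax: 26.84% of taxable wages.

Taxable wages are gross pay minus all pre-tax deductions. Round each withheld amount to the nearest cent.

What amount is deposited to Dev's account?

Health savings account contribution: $178.29
Dependent-care account contribution: $174.19
Pre-tax total = $178.29 + $174.19 = $352.48
Taxable wages = $11,038.01 − $352.48 = $10,685.53
City income tax: $10,685.53 × 0.0248 = $265.00
Federal income tax: $10,685.53 × 0.2684 = $2,868.00
State tax withheld: $10,685.53 × 0.0393 = $419.94
Medicare: $11,038.01 × 0.0265 = $292.51
State disability insurance: $11,038.01 × 0.0081 = $89.41
Roth 401(k) contribution: $116.13
Total deductions = $178.29 + $174.19 + $265.00 + $2,868.00 + $419.94 + $292.51 + $89.41 + $116.13 = $4,403.47
Net pay = $11,038.01 − $4,403.47 = $6,634.54

$6,634.54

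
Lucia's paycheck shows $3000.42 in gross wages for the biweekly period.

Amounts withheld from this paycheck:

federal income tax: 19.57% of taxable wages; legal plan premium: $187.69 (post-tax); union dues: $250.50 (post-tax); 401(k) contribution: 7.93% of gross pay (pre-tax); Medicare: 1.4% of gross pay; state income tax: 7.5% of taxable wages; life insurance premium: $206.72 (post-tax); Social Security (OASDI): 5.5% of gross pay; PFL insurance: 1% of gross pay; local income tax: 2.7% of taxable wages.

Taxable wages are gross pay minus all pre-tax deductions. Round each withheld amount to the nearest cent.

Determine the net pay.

$1058.15

401(k) contribution: $3000.42 × 0.0793 = $237.93
Taxable wages = $3000.42 − $237.93 = $2762.49
Local income tax: $2762.49 × 0.027 = $74.59
State income tax: $2762.49 × 0.075 = $207.19
Federal income tax: $2762.49 × 0.1957 = $540.62
PFL insurance: $3000.42 × 0.01 = $30.00
Social Security (OASDI): $3000.42 × 0.055 = $165.02
Medicare: $3000.42 × 0.014 = $42.01
Life insurance premium: $206.72
Union dues: $250.50
Legal plan premium: $187.69
Total deductions = $237.93 + $74.59 + $207.19 + $540.62 + $30.00 + $165.02 + $42.01 + $206.72 + $250.50 + $187.69 = $1942.27
Net pay = $3000.42 − $1942.27 = $1058.15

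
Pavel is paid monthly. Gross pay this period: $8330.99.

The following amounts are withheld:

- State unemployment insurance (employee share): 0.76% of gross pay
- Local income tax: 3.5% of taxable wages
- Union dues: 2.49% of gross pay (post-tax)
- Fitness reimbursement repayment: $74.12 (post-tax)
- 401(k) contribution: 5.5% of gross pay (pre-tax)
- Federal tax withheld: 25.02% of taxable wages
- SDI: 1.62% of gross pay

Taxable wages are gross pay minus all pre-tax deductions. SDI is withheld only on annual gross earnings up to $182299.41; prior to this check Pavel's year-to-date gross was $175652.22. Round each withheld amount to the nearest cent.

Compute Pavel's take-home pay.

401(k) contribution: $8330.99 × 0.055 = $458.20
Taxable wages = $8330.99 − $458.20 = $7872.79
Federal tax withheld: $7872.79 × 0.2502 = $1969.77
Local income tax: $7872.79 × 0.035 = $275.55
State unemployment insurance (employee share): $8330.99 × 0.0076 = $63.32
SDI: only $182299.41 − $175652.22 = $6647.19 of this check is subject → $6647.19 × 0.0162 = $107.68
Fitness reimbursement repayment: $74.12
Union dues: $8330.99 × 0.0249 = $207.44
Total deductions = $458.20 + $1969.77 + $275.55 + $63.32 + $107.68 + $74.12 + $207.44 = $3156.08
Net pay = $8330.99 − $3156.08 = $5174.91

$5174.91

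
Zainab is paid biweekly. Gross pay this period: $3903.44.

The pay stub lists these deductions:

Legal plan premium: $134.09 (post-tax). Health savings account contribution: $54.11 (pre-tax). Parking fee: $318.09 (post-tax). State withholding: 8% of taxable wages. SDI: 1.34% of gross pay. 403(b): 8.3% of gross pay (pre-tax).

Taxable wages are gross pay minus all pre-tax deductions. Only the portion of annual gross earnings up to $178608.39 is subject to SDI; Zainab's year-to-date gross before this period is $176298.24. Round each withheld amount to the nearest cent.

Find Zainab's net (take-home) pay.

403(b): $3903.44 × 0.083 = $323.99
Health savings account contribution: $54.11
Pre-tax total = $323.99 + $54.11 = $378.10
Taxable wages = $3903.44 − $378.10 = $3525.34
State withholding: $3525.34 × 0.08 = $282.03
SDI: only $178608.39 − $176298.24 = $2310.15 of this check is subject → $2310.15 × 0.0134 = $30.96
Parking fee: $318.09
Legal plan premium: $134.09
Total deductions = $323.99 + $54.11 + $282.03 + $30.96 + $318.09 + $134.09 = $1143.27
Net pay = $3903.44 − $1143.27 = $2760.17

$2760.17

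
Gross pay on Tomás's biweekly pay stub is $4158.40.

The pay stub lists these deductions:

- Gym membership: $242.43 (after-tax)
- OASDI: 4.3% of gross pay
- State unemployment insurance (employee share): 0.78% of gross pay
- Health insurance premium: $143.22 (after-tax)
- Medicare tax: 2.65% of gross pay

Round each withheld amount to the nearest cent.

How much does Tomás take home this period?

State unemployment insurance (employee share): $4158.40 × 0.0078 = $32.44
Medicare tax: $4158.40 × 0.0265 = $110.20
OASDI: $4158.40 × 0.043 = $178.81
Health insurance premium: $143.22
Gym membership: $242.43
Total deductions = $32.44 + $110.20 + $178.81 + $143.22 + $242.43 = $707.10
Net pay = $4158.40 − $707.10 = $3451.30

$3451.30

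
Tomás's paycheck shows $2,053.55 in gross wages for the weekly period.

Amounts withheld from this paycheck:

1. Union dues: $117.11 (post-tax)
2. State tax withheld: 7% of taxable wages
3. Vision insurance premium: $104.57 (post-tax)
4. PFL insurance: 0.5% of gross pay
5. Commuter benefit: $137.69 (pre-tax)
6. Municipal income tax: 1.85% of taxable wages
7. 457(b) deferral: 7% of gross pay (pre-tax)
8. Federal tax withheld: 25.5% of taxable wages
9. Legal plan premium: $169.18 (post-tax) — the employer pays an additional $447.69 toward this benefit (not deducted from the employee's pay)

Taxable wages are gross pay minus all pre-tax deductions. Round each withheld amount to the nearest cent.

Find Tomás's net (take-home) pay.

$762.26

457(b) deferral: $2,053.55 × 0.07 = $143.75
Commuter benefit: $137.69
Pre-tax total = $143.75 + $137.69 = $281.44
Taxable wages = $2,053.55 − $281.44 = $1,772.11
Federal tax withheld: $1,772.11 × 0.255 = $451.89
State tax withheld: $1,772.11 × 0.07 = $124.05
Municipal income tax: $1,772.11 × 0.0185 = $32.78
PFL insurance: $2,053.55 × 0.005 = $10.27
Legal plan premium: $169.18
Union dues: $117.11
Vision insurance premium: $104.57
(Employer's $447.69 toward legal plan premium is not withheld from the employee.)
Total deductions = $143.75 + $137.69 + $451.89 + $124.05 + $32.78 + $10.27 + $169.18 + $117.11 + $104.57 = $1,291.29
Net pay = $2,053.55 − $1,291.29 = $762.26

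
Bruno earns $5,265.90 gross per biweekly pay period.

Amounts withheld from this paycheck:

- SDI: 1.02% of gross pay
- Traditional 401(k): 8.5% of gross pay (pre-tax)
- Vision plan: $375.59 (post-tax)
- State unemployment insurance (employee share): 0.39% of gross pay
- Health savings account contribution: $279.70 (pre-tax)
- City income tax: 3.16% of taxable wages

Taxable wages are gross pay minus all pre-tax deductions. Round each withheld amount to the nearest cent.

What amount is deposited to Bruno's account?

Health savings account contribution: $279.70
Traditional 401(k): $5,265.90 × 0.085 = $447.60
Pre-tax total = $279.70 + $447.60 = $727.30
Taxable wages = $5,265.90 − $727.30 = $4,538.60
City income tax: $4,538.60 × 0.0316 = $143.42
State unemployment insurance (employee share): $5,265.90 × 0.0039 = $20.54
SDI: $5,265.90 × 0.0102 = $53.71
Vision plan: $375.59
Total deductions = $279.70 + $447.60 + $143.42 + $20.54 + $53.71 + $375.59 = $1,320.56
Net pay = $5,265.90 − $1,320.56 = $3,945.34

$3,945.34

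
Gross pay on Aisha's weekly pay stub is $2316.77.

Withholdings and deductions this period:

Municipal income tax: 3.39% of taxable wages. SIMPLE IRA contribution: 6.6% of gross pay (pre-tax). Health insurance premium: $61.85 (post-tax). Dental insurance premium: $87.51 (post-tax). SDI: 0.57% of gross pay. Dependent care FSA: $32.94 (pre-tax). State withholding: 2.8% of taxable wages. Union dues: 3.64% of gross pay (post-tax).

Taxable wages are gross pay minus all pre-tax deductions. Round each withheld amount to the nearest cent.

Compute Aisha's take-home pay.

$1752.11

Dependent care FSA: $32.94
SIMPLE IRA contribution: $2316.77 × 0.066 = $152.91
Pre-tax total = $32.94 + $152.91 = $185.85
Taxable wages = $2316.77 − $185.85 = $2130.92
State withholding: $2130.92 × 0.028 = $59.67
Municipal income tax: $2130.92 × 0.0339 = $72.24
SDI: $2316.77 × 0.0057 = $13.21
Dental insurance premium: $87.51
Union dues: $2316.77 × 0.0364 = $84.33
Health insurance premium: $61.85
Total deductions = $32.94 + $152.91 + $59.67 + $72.24 + $13.21 + $87.51 + $84.33 + $61.85 = $564.66
Net pay = $2316.77 − $564.66 = $1752.11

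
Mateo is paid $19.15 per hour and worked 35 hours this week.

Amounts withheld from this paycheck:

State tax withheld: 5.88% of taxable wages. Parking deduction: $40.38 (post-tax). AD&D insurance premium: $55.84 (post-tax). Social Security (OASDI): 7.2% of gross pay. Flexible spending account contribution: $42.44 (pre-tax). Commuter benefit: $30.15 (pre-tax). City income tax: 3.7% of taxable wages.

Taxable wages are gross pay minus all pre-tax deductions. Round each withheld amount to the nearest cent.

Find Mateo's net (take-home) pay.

Gross pay: 35 × $19.15 = $670.25
Flexible spending account contribution: $42.44
Commuter benefit: $30.15
Pre-tax total = $42.44 + $30.15 = $72.59
Taxable wages = $670.25 − $72.59 = $597.66
State tax withheld: $597.66 × 0.0588 = $35.14
City income tax: $597.66 × 0.037 = $22.11
Social Security (OASDI): $670.25 × 0.072 = $48.26
AD&D insurance premium: $55.84
Parking deduction: $40.38
Total deductions = $42.44 + $30.15 + $35.14 + $22.11 + $48.26 + $55.84 + $40.38 = $274.32
Net pay = $670.25 − $274.32 = $395.93

$395.93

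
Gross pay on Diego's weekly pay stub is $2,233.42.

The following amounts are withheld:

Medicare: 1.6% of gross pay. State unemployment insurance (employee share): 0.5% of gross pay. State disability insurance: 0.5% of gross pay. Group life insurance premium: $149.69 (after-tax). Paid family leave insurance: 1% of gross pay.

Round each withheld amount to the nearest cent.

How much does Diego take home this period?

$2,003.33

Medicare: $2,233.42 × 0.016 = $35.73
Paid family leave insurance: $2,233.42 × 0.01 = $22.33
State disability insurance: $2,233.42 × 0.005 = $11.17
State unemployment insurance (employee share): $2,233.42 × 0.005 = $11.17
Group life insurance premium: $149.69
Total deductions = $35.73 + $22.33 + $11.17 + $11.17 + $149.69 = $230.09
Net pay = $2,233.42 − $230.09 = $2,003.33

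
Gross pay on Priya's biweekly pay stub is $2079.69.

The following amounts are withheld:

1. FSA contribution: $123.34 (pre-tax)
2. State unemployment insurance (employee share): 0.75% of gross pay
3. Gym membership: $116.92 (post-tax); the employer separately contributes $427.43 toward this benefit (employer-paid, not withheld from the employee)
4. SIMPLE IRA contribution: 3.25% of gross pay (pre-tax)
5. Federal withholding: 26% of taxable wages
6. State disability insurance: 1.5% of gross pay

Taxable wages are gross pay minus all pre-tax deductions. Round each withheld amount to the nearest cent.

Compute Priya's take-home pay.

$1233.96

FSA contribution: $123.34
SIMPLE IRA contribution: $2079.69 × 0.0325 = $67.59
Pre-tax total = $123.34 + $67.59 = $190.93
Taxable wages = $2079.69 − $190.93 = $1888.76
Federal withholding: $1888.76 × 0.26 = $491.08
State unemployment insurance (employee share): $2079.69 × 0.0075 = $15.60
State disability insurance: $2079.69 × 0.015 = $31.20
Gym membership: $116.92
(Employer's $427.43 toward gym membership is not withheld from the employee.)
Total deductions = $123.34 + $67.59 + $491.08 + $15.60 + $31.20 + $116.92 = $845.73
Net pay = $2079.69 − $845.73 = $1233.96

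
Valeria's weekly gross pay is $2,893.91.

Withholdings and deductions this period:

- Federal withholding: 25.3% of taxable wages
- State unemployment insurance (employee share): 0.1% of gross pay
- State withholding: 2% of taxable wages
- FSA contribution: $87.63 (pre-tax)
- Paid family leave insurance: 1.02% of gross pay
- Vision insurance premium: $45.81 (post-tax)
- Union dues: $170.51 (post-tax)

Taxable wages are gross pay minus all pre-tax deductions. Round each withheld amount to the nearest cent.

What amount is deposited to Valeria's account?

$1,791.43

FSA contribution: $87.63
Taxable wages = $2,893.91 − $87.63 = $2,806.28
State withholding: $2,806.28 × 0.02 = $56.13
Federal withholding: $2,806.28 × 0.253 = $709.99
Paid family leave insurance: $2,893.91 × 0.0102 = $29.52
State unemployment insurance (employee share): $2,893.91 × 0.001 = $2.89
Vision insurance premium: $45.81
Union dues: $170.51
Total deductions = $87.63 + $56.13 + $709.99 + $29.52 + $2.89 + $45.81 + $170.51 = $1,102.48
Net pay = $2,893.91 − $1,102.48 = $1,791.43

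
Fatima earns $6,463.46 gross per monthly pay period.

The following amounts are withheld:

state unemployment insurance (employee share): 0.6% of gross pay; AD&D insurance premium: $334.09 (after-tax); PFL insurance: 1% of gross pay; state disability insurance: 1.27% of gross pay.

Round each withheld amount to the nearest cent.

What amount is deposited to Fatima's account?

State unemployment insurance (employee share): $6,463.46 × 0.006 = $38.78
State disability insurance: $6,463.46 × 0.0127 = $82.09
PFL insurance: $6,463.46 × 0.01 = $64.63
AD&D insurance premium: $334.09
Total deductions = $38.78 + $82.09 + $64.63 + $334.09 = $519.59
Net pay = $6,463.46 − $519.59 = $5,943.87

$5,943.87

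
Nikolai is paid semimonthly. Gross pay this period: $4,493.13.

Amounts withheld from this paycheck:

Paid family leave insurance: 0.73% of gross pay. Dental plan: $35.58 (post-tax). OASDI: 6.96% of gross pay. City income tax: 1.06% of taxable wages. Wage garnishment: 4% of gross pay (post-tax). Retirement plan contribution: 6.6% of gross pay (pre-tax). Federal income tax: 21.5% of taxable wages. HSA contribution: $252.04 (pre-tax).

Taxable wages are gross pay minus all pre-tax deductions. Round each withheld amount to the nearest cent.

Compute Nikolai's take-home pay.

Retirement plan contribution: $4,493.13 × 0.066 = $296.55
HSA contribution: $252.04
Pre-tax total = $296.55 + $252.04 = $548.59
Taxable wages = $4,493.13 − $548.59 = $3,944.54
Federal income tax: $3,944.54 × 0.215 = $848.08
City income tax: $3,944.54 × 0.0106 = $41.81
Paid family leave insurance: $4,493.13 × 0.0073 = $32.80
OASDI: $4,493.13 × 0.0696 = $312.72
Wage garnishment: $4,493.13 × 0.04 = $179.73
Dental plan: $35.58
Total deductions = $296.55 + $252.04 + $848.08 + $41.81 + $32.80 + $312.72 + $179.73 + $35.58 = $1,999.31
Net pay = $4,493.13 − $1,999.31 = $2,493.82

$2,493.82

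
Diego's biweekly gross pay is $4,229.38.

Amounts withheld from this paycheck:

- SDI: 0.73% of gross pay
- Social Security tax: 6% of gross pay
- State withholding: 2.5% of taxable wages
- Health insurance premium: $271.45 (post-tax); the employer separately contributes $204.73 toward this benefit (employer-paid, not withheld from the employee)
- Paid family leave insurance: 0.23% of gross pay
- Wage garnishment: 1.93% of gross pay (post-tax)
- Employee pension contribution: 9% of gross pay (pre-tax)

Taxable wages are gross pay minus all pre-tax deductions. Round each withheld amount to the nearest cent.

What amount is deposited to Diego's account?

Employee pension contribution: $4,229.38 × 0.09 = $380.64
Taxable wages = $4,229.38 − $380.64 = $3,848.74
State withholding: $3,848.74 × 0.025 = $96.22
SDI: $4,229.38 × 0.0073 = $30.87
Social Security tax: $4,229.38 × 0.06 = $253.76
Paid family leave insurance: $4,229.38 × 0.0023 = $9.73
Wage garnishment: $4,229.38 × 0.0193 = $81.63
Health insurance premium: $271.45
(Employer's $204.73 toward health insurance premium is not withheld from the employee.)
Total deductions = $380.64 + $96.22 + $30.87 + $253.76 + $9.73 + $81.63 + $271.45 = $1,124.30
Net pay = $4,229.38 − $1,124.30 = $3,105.08

$3,105.08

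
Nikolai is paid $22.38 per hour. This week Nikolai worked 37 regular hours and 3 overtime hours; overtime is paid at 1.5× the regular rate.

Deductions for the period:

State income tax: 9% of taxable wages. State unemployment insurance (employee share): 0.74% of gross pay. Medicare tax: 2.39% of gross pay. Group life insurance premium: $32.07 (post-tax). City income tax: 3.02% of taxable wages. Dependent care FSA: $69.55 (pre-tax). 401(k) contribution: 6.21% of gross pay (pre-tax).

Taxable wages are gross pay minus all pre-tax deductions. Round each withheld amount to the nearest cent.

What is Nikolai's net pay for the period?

Regular pay: 37 × $22.38 = $828.06
Overtime pay: 3 × $22.38 × 1.5 = $100.71
Gross pay = $828.06 + $100.71 = $928.77
Dependent care FSA: $69.55
401(k) contribution: $928.77 × 0.0621 = $57.68
Pre-tax total = $69.55 + $57.68 = $127.23
Taxable wages = $928.77 − $127.23 = $801.54
State income tax: $801.54 × 0.09 = $72.14
City income tax: $801.54 × 0.0302 = $24.21
State unemployment insurance (employee share): $928.77 × 0.0074 = $6.87
Medicare tax: $928.77 × 0.0239 = $22.20
Group life insurance premium: $32.07
Total deductions = $69.55 + $57.68 + $72.14 + $24.21 + $6.87 + $22.20 + $32.07 = $284.72
Net pay = $928.77 − $284.72 = $644.05

$644.05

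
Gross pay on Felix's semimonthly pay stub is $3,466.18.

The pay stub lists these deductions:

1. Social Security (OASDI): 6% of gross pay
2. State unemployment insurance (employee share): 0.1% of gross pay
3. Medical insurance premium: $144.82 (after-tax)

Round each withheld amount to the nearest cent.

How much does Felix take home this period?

$3,109.92

Social Security (OASDI): $3,466.18 × 0.06 = $207.97
State unemployment insurance (employee share): $3,466.18 × 0.001 = $3.47
Medical insurance premium: $144.82
Total deductions = $207.97 + $3.47 + $144.82 = $356.26
Net pay = $3,466.18 − $356.26 = $3,109.92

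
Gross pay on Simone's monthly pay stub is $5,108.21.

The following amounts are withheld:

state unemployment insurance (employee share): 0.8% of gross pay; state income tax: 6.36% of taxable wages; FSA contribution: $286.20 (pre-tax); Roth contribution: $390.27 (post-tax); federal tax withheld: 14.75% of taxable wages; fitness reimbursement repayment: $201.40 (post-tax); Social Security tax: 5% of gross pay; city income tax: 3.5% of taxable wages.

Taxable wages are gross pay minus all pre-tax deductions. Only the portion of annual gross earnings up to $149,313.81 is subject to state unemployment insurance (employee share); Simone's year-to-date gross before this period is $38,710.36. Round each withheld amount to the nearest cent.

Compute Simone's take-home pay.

$2,747.36

FSA contribution: $286.20
Taxable wages = $5,108.21 − $286.20 = $4,822.01
City income tax: $4,822.01 × 0.035 = $168.77
Federal tax withheld: $4,822.01 × 0.1475 = $711.25
State income tax: $4,822.01 × 0.0636 = $306.68
State unemployment insurance (employee share): cap not yet reached, full $5,108.21 is subject → $5,108.21 × 0.008 = $40.87
Social Security tax: $5,108.21 × 0.05 = $255.41
Roth contribution: $390.27
Fitness reimbursement repayment: $201.40
Total deductions = $286.20 + $168.77 + $711.25 + $306.68 + $40.87 + $255.41 + $390.27 + $201.40 = $2,360.85
Net pay = $5,108.21 − $2,360.85 = $2,747.36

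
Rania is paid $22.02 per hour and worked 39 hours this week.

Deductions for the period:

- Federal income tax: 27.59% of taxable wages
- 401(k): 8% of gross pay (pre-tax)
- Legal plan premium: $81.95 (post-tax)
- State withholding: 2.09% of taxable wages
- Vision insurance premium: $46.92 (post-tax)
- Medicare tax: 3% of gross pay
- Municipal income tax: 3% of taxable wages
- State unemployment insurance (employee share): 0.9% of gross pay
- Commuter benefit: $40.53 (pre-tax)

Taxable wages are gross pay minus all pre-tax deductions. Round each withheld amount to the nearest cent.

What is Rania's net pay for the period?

Gross pay: 39 × $22.02 = $858.78
Commuter benefit: $40.53
401(k): $858.78 × 0.08 = $68.70
Pre-tax total = $40.53 + $68.70 = $109.23
Taxable wages = $858.78 − $109.23 = $749.55
Municipal income tax: $749.55 × 0.03 = $22.49
State withholding: $749.55 × 0.0209 = $15.67
Federal income tax: $749.55 × 0.2759 = $206.80
State unemployment insurance (employee share): $858.78 × 0.009 = $7.73
Medicare tax: $858.78 × 0.03 = $25.76
Legal plan premium: $81.95
Vision insurance premium: $46.92
Total deductions = $40.53 + $68.70 + $22.49 + $15.67 + $206.80 + $7.73 + $25.76 + $81.95 + $46.92 = $516.55
Net pay = $858.78 − $516.55 = $342.23

$342.23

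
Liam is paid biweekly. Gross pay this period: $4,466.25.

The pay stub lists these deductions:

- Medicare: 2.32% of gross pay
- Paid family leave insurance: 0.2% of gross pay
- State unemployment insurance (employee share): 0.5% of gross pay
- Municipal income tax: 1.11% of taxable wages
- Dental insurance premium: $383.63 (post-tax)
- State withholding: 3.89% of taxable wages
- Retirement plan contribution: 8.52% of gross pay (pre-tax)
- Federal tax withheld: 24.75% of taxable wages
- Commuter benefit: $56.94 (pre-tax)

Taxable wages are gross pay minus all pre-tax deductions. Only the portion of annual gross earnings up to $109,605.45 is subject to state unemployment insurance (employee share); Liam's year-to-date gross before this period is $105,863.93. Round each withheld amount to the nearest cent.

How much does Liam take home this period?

$2,315.33

Retirement plan contribution: $4,466.25 × 0.0852 = $380.52
Commuter benefit: $56.94
Pre-tax total = $380.52 + $56.94 = $437.46
Taxable wages = $4,466.25 − $437.46 = $4,028.79
Municipal income tax: $4,028.79 × 0.0111 = $44.72
State withholding: $4,028.79 × 0.0389 = $156.72
Federal tax withheld: $4,028.79 × 0.2475 = $997.13
State unemployment insurance (employee share): only $109,605.45 − $105,863.93 = $3,741.52 of this check is subject → $3,741.52 × 0.005 = $18.71
Medicare: $4,466.25 × 0.0232 = $103.62
Paid family leave insurance: $4,466.25 × 0.002 = $8.93
Dental insurance premium: $383.63
Total deductions = $380.52 + $56.94 + $44.72 + $156.72 + $997.13 + $18.71 + $103.62 + $8.93 + $383.63 = $2,150.92
Net pay = $4,466.25 − $2,150.92 = $2,315.33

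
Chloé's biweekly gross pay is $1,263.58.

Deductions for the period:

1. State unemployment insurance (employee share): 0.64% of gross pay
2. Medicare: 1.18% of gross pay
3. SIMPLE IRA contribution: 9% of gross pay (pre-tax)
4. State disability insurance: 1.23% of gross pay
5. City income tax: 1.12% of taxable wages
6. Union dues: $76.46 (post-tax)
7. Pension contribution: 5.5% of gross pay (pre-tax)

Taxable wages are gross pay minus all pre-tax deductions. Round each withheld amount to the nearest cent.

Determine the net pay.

Pension contribution: $1,263.58 × 0.055 = $69.50
SIMPLE IRA contribution: $1,263.58 × 0.09 = $113.72
Pre-tax total = $69.50 + $113.72 = $183.22
Taxable wages = $1,263.58 − $183.22 = $1,080.36
City income tax: $1,080.36 × 0.0112 = $12.10
Medicare: $1,263.58 × 0.0118 = $14.91
State disability insurance: $1,263.58 × 0.0123 = $15.54
State unemployment insurance (employee share): $1,263.58 × 0.0064 = $8.09
Union dues: $76.46
Total deductions = $69.50 + $113.72 + $12.10 + $14.91 + $15.54 + $8.09 + $76.46 = $310.32
Net pay = $1,263.58 − $310.32 = $953.26

$953.26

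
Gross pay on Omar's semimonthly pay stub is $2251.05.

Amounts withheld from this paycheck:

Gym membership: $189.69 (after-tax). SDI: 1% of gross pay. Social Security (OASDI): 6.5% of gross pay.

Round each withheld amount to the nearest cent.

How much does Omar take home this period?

$1892.53

Social Security (OASDI): $2251.05 × 0.065 = $146.32
SDI: $2251.05 × 0.01 = $22.51
Gym membership: $189.69
Total deductions = $146.32 + $22.51 + $189.69 = $358.52
Net pay = $2251.05 − $358.52 = $1892.53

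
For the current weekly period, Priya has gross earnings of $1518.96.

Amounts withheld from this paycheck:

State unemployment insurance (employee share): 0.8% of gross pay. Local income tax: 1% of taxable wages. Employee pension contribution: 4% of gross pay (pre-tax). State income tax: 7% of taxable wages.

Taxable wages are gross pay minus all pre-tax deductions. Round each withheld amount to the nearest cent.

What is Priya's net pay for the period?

Employee pension contribution: $1518.96 × 0.04 = $60.76
Taxable wages = $1518.96 − $60.76 = $1458.20
Local income tax: $1458.20 × 0.01 = $14.58
State income tax: $1458.20 × 0.07 = $102.07
State unemployment insurance (employee share): $1518.96 × 0.008 = $12.15
Total deductions = $60.76 + $14.58 + $102.07 + $12.15 = $189.56
Net pay = $1518.96 − $189.56 = $1329.40

$1329.40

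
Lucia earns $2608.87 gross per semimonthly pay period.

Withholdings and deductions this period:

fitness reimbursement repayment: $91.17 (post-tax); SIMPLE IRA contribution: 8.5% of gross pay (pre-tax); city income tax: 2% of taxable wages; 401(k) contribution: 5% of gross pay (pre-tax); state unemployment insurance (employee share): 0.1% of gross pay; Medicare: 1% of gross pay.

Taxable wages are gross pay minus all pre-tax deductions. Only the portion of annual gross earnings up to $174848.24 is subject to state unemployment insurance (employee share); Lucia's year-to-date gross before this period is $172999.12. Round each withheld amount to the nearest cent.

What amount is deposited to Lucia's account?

401(k) contribution: $2608.87 × 0.05 = $130.44
SIMPLE IRA contribution: $2608.87 × 0.085 = $221.75
Pre-tax total = $130.44 + $221.75 = $352.19
Taxable wages = $2608.87 − $352.19 = $2256.68
City income tax: $2256.68 × 0.02 = $45.13
Medicare: $2608.87 × 0.01 = $26.09
State unemployment insurance (employee share): only $174848.24 − $172999.12 = $1849.12 of this check is subject → $1849.12 × 0.001 = $1.85
Fitness reimbursement repayment: $91.17
Total deductions = $130.44 + $221.75 + $45.13 + $26.09 + $1.85 + $91.17 = $516.43
Net pay = $2608.87 − $516.43 = $2092.44

$2092.44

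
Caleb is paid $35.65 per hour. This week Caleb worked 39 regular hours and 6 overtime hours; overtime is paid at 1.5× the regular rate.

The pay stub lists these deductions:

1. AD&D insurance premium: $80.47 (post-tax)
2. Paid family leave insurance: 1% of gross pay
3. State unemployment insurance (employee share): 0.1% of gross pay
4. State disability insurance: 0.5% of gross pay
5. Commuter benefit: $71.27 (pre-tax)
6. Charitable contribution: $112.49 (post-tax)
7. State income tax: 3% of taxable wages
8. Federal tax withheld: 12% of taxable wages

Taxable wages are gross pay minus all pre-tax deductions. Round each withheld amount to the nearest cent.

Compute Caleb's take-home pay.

$1,173.60

Regular pay: 39 × $35.65 = $1,390.35
Overtime pay: 6 × $35.65 × 1.5 = $320.85
Gross pay = $1,390.35 + $320.85 = $1,711.20
Commuter benefit: $71.27
Taxable wages = $1,711.20 − $71.27 = $1,639.93
Federal tax withheld: $1,639.93 × 0.12 = $196.79
State income tax: $1,639.93 × 0.03 = $49.20
Paid family leave insurance: $1,711.20 × 0.01 = $17.11
State unemployment insurance (employee share): $1,711.20 × 0.001 = $1.71
State disability insurance: $1,711.20 × 0.005 = $8.56
Charitable contribution: $112.49
AD&D insurance premium: $80.47
Total deductions = $71.27 + $196.79 + $49.20 + $17.11 + $1.71 + $8.56 + $112.49 + $80.47 = $537.60
Net pay = $1,711.20 − $537.60 = $1,173.60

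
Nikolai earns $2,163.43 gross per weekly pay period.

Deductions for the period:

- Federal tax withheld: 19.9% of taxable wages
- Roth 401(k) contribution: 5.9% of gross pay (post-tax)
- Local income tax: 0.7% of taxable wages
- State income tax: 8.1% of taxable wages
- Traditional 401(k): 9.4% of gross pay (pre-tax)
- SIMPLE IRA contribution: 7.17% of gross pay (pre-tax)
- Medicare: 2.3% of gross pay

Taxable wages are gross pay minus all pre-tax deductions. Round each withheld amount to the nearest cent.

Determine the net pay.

Traditional 401(k): $2,163.43 × 0.094 = $203.36
SIMPLE IRA contribution: $2,163.43 × 0.0717 = $155.12
Pre-tax total = $203.36 + $155.12 = $358.48
Taxable wages = $2,163.43 − $358.48 = $1,804.95
Local income tax: $1,804.95 × 0.007 = $12.63
State income tax: $1,804.95 × 0.081 = $146.20
Federal tax withheld: $1,804.95 × 0.199 = $359.19
Medicare: $2,163.43 × 0.023 = $49.76
Roth 401(k) contribution: $2,163.43 × 0.059 = $127.64
Total deductions = $203.36 + $155.12 + $12.63 + $146.20 + $359.19 + $49.76 + $127.64 = $1,053.90
Net pay = $2,163.43 − $1,053.90 = $1,109.53

$1,109.53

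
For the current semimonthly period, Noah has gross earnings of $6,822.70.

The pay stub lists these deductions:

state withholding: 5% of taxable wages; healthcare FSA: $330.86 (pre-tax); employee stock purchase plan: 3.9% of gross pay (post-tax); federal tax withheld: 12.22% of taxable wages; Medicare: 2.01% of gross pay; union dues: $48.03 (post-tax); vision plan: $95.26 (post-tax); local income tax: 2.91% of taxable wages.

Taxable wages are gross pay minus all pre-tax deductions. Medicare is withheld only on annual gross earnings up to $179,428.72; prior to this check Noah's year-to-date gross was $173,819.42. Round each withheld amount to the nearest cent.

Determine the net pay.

Healthcare FSA: $330.86
Taxable wages = $6,822.70 − $330.86 = $6,491.84
State withholding: $6,491.84 × 0.05 = $324.59
Local income tax: $6,491.84 × 0.0291 = $188.91
Federal tax withheld: $6,491.84 × 0.1222 = $793.30
Medicare: only $179,428.72 − $173,819.42 = $5,609.30 of this check is subject → $5,609.30 × 0.0201 = $112.75
Vision plan: $95.26
Employee stock purchase plan: $6,822.70 × 0.039 = $266.09
Union dues: $48.03
Total deductions = $330.86 + $324.59 + $188.91 + $793.30 + $112.75 + $95.26 + $266.09 + $48.03 = $2,159.79
Net pay = $6,822.70 − $2,159.79 = $4,662.91

$4,662.91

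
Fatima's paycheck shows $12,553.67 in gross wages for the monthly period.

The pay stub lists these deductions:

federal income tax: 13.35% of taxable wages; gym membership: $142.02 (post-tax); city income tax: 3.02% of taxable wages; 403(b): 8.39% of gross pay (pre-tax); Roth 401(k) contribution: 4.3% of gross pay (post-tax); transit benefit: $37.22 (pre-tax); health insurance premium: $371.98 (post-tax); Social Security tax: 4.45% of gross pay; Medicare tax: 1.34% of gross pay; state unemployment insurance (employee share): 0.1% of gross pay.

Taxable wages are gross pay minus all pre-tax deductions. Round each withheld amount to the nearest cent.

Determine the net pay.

$7,793.45

403(b): $12,553.67 × 0.0839 = $1,053.25
Transit benefit: $37.22
Pre-tax total = $1,053.25 + $37.22 = $1,090.47
Taxable wages = $12,553.67 − $1,090.47 = $11,463.20
City income tax: $11,463.20 × 0.0302 = $346.19
Federal income tax: $11,463.20 × 0.1335 = $1,530.34
Social Security tax: $12,553.67 × 0.0445 = $558.64
Medicare tax: $12,553.67 × 0.0134 = $168.22
State unemployment insurance (employee share): $12,553.67 × 0.001 = $12.55
Roth 401(k) contribution: $12,553.67 × 0.043 = $539.81
Gym membership: $142.02
Health insurance premium: $371.98
Total deductions = $1,053.25 + $37.22 + $346.19 + $1,530.34 + $558.64 + $168.22 + $12.55 + $539.81 + $142.02 + $371.98 = $4,760.22
Net pay = $12,553.67 − $4,760.22 = $7,793.45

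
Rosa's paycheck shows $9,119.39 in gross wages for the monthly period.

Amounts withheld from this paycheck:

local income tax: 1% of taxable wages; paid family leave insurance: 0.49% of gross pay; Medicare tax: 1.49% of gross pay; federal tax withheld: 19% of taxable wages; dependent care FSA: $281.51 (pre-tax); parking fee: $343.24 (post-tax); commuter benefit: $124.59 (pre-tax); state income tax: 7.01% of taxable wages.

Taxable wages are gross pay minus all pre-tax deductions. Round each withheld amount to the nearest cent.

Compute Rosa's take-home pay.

Commuter benefit: $124.59
Dependent care FSA: $281.51
Pre-tax total = $124.59 + $281.51 = $406.10
Taxable wages = $9,119.39 − $406.10 = $8,713.29
Federal tax withheld: $8,713.29 × 0.19 = $1,655.53
Local income tax: $8,713.29 × 0.01 = $87.13
State income tax: $8,713.29 × 0.0701 = $610.80
Medicare tax: $9,119.39 × 0.0149 = $135.88
Paid family leave insurance: $9,119.39 × 0.0049 = $44.69
Parking fee: $343.24
Total deductions = $124.59 + $281.51 + $1,655.53 + $87.13 + $610.80 + $135.88 + $44.69 + $343.24 = $3,283.37
Net pay = $9,119.39 − $3,283.37 = $5,836.02

$5,836.02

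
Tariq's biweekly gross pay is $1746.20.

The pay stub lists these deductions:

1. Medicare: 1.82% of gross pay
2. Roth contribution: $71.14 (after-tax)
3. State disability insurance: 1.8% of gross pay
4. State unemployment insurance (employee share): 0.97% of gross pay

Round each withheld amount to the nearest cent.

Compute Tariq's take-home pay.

Medicare: $1746.20 × 0.0182 = $31.78
State disability insurance: $1746.20 × 0.018 = $31.43
State unemployment insurance (employee share): $1746.20 × 0.0097 = $16.94
Roth contribution: $71.14
Total deductions = $31.78 + $31.43 + $16.94 + $71.14 = $151.29
Net pay = $1746.20 − $151.29 = $1594.91

$1594.91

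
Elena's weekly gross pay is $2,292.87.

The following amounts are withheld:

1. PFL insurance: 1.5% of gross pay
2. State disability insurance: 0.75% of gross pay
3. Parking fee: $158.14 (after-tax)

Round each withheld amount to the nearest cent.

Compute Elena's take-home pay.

$2,083.14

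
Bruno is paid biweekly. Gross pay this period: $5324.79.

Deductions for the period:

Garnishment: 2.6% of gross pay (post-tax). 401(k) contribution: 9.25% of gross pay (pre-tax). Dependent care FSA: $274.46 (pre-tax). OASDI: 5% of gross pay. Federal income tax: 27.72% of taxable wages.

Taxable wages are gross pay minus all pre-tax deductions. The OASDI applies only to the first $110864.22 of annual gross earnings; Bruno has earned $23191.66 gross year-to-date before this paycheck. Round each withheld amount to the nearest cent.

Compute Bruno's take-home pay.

401(k) contribution: $5324.79 × 0.0925 = $492.54
Dependent care FSA: $274.46
Pre-tax total = $492.54 + $274.46 = $767.00
Taxable wages = $5324.79 − $767.00 = $4557.79
Federal income tax: $4557.79 × 0.2772 = $1263.42
OASDI: cap not yet reached, full $5324.79 is subject → $5324.79 × 0.05 = $266.24
Garnishment: $5324.79 × 0.026 = $138.44
Total deductions = $492.54 + $274.46 + $1263.42 + $266.24 + $138.44 = $2435.10
Net pay = $5324.79 − $2435.10 = $2889.69

$2889.69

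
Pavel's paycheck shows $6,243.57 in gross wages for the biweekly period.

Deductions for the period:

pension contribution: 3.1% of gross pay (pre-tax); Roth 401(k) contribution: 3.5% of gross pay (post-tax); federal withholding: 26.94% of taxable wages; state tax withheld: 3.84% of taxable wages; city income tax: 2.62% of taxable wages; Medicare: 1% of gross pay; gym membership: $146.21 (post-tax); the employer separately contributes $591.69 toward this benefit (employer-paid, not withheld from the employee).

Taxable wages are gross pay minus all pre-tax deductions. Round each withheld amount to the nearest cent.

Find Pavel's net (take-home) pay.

Pension contribution: $6,243.57 × 0.031 = $193.55
Taxable wages = $6,243.57 − $193.55 = $6,050.02
State tax withheld: $6,050.02 × 0.0384 = $232.32
Federal withholding: $6,050.02 × 0.2694 = $1,629.88
City income tax: $6,050.02 × 0.0262 = $158.51
Medicare: $6,243.57 × 0.01 = $62.44
Roth 401(k) contribution: $6,243.57 × 0.035 = $218.52
Gym membership: $146.21
(Employer's $591.69 toward gym membership is not withheld from the employee.)
Total deductions = $193.55 + $232.32 + $1,629.88 + $158.51 + $62.44 + $218.52 + $146.21 = $2,641.43
Net pay = $6,243.57 − $2,641.43 = $3,602.14

$3,602.14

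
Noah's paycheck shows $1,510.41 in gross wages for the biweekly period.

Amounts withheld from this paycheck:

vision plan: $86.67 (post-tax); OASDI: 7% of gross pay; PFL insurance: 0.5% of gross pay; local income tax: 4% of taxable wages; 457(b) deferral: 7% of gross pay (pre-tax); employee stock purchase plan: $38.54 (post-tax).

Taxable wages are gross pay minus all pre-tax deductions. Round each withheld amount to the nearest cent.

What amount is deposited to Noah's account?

$1,110.00

457(b) deferral: $1,510.41 × 0.07 = $105.73
Taxable wages = $1,510.41 − $105.73 = $1,404.68
Local income tax: $1,404.68 × 0.04 = $56.19
PFL insurance: $1,510.41 × 0.005 = $7.55
OASDI: $1,510.41 × 0.07 = $105.73
Vision plan: $86.67
Employee stock purchase plan: $38.54
Total deductions = $105.73 + $56.19 + $7.55 + $105.73 + $86.67 + $38.54 = $400.41
Net pay = $1,510.41 − $400.41 = $1,110.00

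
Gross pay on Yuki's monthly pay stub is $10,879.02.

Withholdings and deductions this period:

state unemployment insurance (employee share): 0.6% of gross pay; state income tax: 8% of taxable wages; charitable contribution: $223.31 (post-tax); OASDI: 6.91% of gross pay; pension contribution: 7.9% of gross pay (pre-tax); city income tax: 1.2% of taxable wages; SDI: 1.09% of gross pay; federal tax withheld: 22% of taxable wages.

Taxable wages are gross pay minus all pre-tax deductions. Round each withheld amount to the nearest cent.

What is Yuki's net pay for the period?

Pension contribution: $10,879.02 × 0.079 = $859.44
Taxable wages = $10,879.02 − $859.44 = $10,019.58
Federal tax withheld: $10,019.58 × 0.22 = $2,204.31
State income tax: $10,019.58 × 0.08 = $801.57
City income tax: $10,019.58 × 0.012 = $120.23
SDI: $10,879.02 × 0.0109 = $118.58
OASDI: $10,879.02 × 0.0691 = $751.74
State unemployment insurance (employee share): $10,879.02 × 0.006 = $65.27
Charitable contribution: $223.31
Total deductions = $859.44 + $2,204.31 + $801.57 + $120.23 + $118.58 + $751.74 + $65.27 + $223.31 = $5,144.45
Net pay = $10,879.02 − $5,144.45 = $5,734.57

$5,734.57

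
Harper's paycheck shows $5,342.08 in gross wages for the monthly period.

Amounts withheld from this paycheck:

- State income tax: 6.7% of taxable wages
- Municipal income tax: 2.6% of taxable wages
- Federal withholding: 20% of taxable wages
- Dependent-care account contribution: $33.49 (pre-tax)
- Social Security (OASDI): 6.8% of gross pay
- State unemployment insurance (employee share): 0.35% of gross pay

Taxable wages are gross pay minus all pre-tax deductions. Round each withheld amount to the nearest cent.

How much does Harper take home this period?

Dependent-care account contribution: $33.49
Taxable wages = $5,342.08 − $33.49 = $5,308.59
Municipal income tax: $5,308.59 × 0.026 = $138.02
State income tax: $5,308.59 × 0.067 = $355.68
Federal withholding: $5,308.59 × 0.2 = $1,061.72
State unemployment insurance (employee share): $5,342.08 × 0.0035 = $18.70
Social Security (OASDI): $5,342.08 × 0.068 = $363.26
Total deductions = $33.49 + $138.02 + $355.68 + $1,061.72 + $18.70 + $363.26 = $1,970.87
Net pay = $5,342.08 − $1,970.87 = $3,371.21

$3,371.21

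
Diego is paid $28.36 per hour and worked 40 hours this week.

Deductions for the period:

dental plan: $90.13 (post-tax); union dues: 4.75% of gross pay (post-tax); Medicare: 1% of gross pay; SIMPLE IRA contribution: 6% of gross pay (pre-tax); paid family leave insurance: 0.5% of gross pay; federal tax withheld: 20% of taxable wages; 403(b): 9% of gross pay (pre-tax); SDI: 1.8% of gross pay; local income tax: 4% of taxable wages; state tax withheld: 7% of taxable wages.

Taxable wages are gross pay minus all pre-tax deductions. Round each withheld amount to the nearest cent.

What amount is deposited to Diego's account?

$483.88

Gross pay: 40 × $28.36 = $1,134.40
403(b): $1,134.40 × 0.09 = $102.10
SIMPLE IRA contribution: $1,134.40 × 0.06 = $68.06
Pre-tax total = $102.10 + $68.06 = $170.16
Taxable wages = $1,134.40 − $170.16 = $964.24
Local income tax: $964.24 × 0.04 = $38.57
State tax withheld: $964.24 × 0.07 = $67.50
Federal tax withheld: $964.24 × 0.2 = $192.85
Paid family leave insurance: $1,134.40 × 0.005 = $5.67
Medicare: $1,134.40 × 0.01 = $11.34
SDI: $1,134.40 × 0.018 = $20.42
Dental plan: $90.13
Union dues: $1,134.40 × 0.0475 = $53.88
Total deductions = $102.10 + $68.06 + $38.57 + $67.50 + $192.85 + $5.67 + $11.34 + $20.42 + $90.13 + $53.88 = $650.52
Net pay = $1,134.40 − $650.52 = $483.88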